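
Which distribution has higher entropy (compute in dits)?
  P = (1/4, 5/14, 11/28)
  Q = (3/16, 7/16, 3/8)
P

Computing entropies in dits:
H(P) = 0.4696
H(Q) = 0.4531

Distribution P has higher entropy.

Intuition: The distribution closer to uniform (more spread out) has higher entropy.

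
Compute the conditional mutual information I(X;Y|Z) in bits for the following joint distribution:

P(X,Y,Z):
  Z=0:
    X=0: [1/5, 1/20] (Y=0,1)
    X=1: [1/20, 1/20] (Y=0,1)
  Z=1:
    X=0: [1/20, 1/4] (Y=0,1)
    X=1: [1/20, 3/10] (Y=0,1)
0.0221 bits

Conditional mutual information: I(X;Y|Z) = H(X|Z) + H(Y|Z) - H(X,Y|Z)

H(Z) = 0.9341
H(X,Z) = 1.8834 → H(X|Z) = 0.9493
H(Y,Z) = 1.6388 → H(Y|Z) = 0.7047
H(X,Y,Z) = 2.5660 → H(X,Y|Z) = 1.6319

I(X;Y|Z) = 0.9493 + 0.7047 - 1.6319 = 0.0221 bits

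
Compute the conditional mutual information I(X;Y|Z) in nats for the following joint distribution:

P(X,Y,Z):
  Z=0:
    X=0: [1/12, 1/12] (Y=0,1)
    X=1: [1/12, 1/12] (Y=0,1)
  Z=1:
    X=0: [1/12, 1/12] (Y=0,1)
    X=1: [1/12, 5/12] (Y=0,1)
0.0341 nats

Conditional mutual information: I(X;Y|Z) = H(X|Z) + H(Y|Z) - H(X,Y|Z)

H(Z) = 0.6365
H(X,Z) = 1.2425 → H(X|Z) = 0.6059
H(Y,Z) = 1.2425 → H(Y|Z) = 0.6059
H(X,Y,Z) = 1.8143 → H(X,Y|Z) = 1.1778

I(X;Y|Z) = 0.6059 + 0.6059 - 1.1778 = 0.0341 nats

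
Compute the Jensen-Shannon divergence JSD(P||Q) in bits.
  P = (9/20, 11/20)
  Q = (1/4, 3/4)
0.0320 bits

Jensen-Shannon divergence is:
JSD(P||Q) = 0.5 × D_KL(P||M) + 0.5 × D_KL(Q||M)
where M = 0.5 × (P + Q) is the mixture distribution.

M = 0.5 × (9/20, 11/20) + 0.5 × (1/4, 3/4) = (7/20, 13/20)

D_KL(P||M) = 0.0306 bits
D_KL(Q||M) = 0.0335 bits

JSD(P||Q) = 0.5 × 0.0306 + 0.5 × 0.0335 = 0.0320 bits

Unlike KL divergence, JSD is symmetric and bounded: 0 ≤ JSD ≤ log(2).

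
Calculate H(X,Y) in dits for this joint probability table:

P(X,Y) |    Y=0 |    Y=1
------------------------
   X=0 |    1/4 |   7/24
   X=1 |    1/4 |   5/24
0.5990 dits

Joint entropy is H(X,Y) = -Σ_{x,y} p(x,y) log p(x,y).

Summing over all non-zero entries:
H(X,Y) = -[1/4·log_10(1/4) + 7/24·log_10(7/24) + 1/4·log_10(1/4) + 5/24·log_10(5/24)]
H(X,Y) = 0.5990 dits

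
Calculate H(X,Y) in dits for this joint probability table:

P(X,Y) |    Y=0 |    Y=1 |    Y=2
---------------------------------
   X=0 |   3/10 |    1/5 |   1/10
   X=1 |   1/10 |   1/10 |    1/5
0.7365 dits

Joint entropy is H(X,Y) = -Σ_{x,y} p(x,y) log p(x,y).

Summing over all non-zero entries:
H(X,Y) = -[3/10·log_10(3/10) + 1/5·log_10(1/5) + 1/10·log_10(1/10) + 1/10·log_10(1/10) + 1/10·log_10(1/10) + 1/5·log_10(1/5)]
H(X,Y) = 0.7365 dits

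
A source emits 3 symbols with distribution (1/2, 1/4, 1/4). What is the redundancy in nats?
0.0589 nats

Redundancy measures how far a source is from maximum entropy:
R = H_max - H(X)

Maximum entropy for 3 symbols: H_max = log_e(3) = 1.0986 nats
Actual entropy: H(X) = 1.0397 nats
Redundancy: R = 1.0986 - 1.0397 = 0.0589 nats

This redundancy represents potential for compression: the source could be compressed by 0.0589 nats per symbol.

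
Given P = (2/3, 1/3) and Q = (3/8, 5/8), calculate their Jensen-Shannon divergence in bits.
0.0624 bits

Jensen-Shannon divergence is:
JSD(P||Q) = 0.5 × D_KL(P||M) + 0.5 × D_KL(Q||M)
where M = 0.5 × (P + Q) is the mixture distribution.

M = 0.5 × (2/3, 1/3) + 0.5 × (3/8, 5/8) = (0.520833, 0.479167)

D_KL(P||M) = 0.0629 bits
D_KL(Q||M) = 0.0619 bits

JSD(P||Q) = 0.5 × 0.0629 + 0.5 × 0.0619 = 0.0624 bits

Unlike KL divergence, JSD is symmetric and bounded: 0 ≤ JSD ≤ log(2).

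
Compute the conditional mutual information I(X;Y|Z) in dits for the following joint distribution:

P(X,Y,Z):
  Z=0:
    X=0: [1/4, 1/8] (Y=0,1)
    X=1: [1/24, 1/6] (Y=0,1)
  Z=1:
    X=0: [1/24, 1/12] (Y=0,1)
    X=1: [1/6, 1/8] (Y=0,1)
0.0310 dits

Conditional mutual information: I(X;Y|Z) = H(X|Z) + H(Y|Z) - H(X,Y|Z)

H(Z) = 0.2950
H(X,Z) = 0.5706 → H(X|Z) = 0.2757
H(Y,Z) = 0.5960 → H(Y|Z) = 0.3010
H(X,Y,Z) = 0.8406 → H(X,Y|Z) = 0.5457

I(X;Y|Z) = 0.2757 + 0.3010 - 0.5457 = 0.0310 dits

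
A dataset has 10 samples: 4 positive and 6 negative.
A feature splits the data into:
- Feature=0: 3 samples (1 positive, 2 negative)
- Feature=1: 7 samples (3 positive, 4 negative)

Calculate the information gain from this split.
0.0058 bits

Information Gain = H(Y) - H(Y|Feature)

Before split:
P(positive) = 4/10 = 0.4000
H(Y) = 0.9710 bits

After split:
Feature=0: H = 0.9183 bits (weight = 3/10)
Feature=1: H = 0.9852 bits (weight = 7/10)
H(Y|Feature) = (3/10)×0.9183 + (7/10)×0.9852 = 0.9651 bits

Information Gain = 0.9710 - 0.9651 = 0.0058 bits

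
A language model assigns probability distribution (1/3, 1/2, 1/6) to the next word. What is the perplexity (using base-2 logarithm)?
2.7495

Perplexity is 2^H (or exp(H) for natural log).

First, H = -Σ p log p = 1.4591 bits
Perplexity = 2^1.4591 = 2.7495

Interpretation: The model's uncertainty is equivalent to choosing uniformly among 2.7 options.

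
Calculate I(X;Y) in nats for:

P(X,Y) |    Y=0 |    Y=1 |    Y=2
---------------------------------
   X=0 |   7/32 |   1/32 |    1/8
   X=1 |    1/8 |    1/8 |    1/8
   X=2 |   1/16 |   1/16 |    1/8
0.0614 nats

Mutual information: I(X;Y) = H(X) + H(Y) - H(X,Y)

Marginals:
P(X) = (3/8, 3/8, 1/4), H(X) = 1.0822 nats
P(Y) = (13/32, 7/32, 3/8), H(Y) = 1.0662 nats

Joint entropy: H(X,Y) = 2.0870 nats

I(X;Y) = 1.0822 + 1.0662 - 2.0870 = 0.0614 nats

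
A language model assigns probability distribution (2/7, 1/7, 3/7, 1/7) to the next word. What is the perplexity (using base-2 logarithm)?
3.5860

Perplexity is 2^H (or exp(H) for natural log).

First, H = -Σ p log p = 1.8424 bits
Perplexity = 2^1.8424 = 3.5860

Interpretation: The model's uncertainty is equivalent to choosing uniformly among 3.6 options.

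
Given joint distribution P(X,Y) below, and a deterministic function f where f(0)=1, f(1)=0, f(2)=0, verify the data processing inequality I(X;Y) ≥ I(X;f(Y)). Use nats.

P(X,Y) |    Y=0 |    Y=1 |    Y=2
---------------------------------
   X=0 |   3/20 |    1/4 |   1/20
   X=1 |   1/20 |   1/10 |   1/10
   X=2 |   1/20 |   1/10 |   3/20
I(X;Y) = 0.0783, I(X;f(Y)) = 0.0156, inequality holds: 0.0783 ≥ 0.0156

Data Processing Inequality: For any Markov chain X → Y → Z, we have I(X;Y) ≥ I(X;Z).

Here Z = f(Y) is a deterministic function of Y, forming X → Y → Z.

Original I(X;Y) = 0.0783 nats

After applying f:
P(X,Z) where Z=f(Y):
- P(X,Z=0) = P(X,Y=1) + P(X,Y=2)
- P(X,Z=1) = P(X,Y=0)

I(X;Z) = I(X;f(Y)) = 0.0156 nats

Verification: 0.0783 ≥ 0.0156 ✓

Information cannot be created by processing; the function f can only lose information about X.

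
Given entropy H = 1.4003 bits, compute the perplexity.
2.6396

Perplexity is 2^H (or exp(H) for natural log).

H = 1.4003 bits
Perplexity = 2^1.4003 = 2.6396

Interpretation: The model's uncertainty is equivalent to choosing uniformly among 2.6 options.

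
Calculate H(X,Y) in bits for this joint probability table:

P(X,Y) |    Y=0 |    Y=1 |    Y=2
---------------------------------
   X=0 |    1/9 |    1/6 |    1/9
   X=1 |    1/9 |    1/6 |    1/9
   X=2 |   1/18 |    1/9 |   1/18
3.0860 bits

Joint entropy is H(X,Y) = -Σ_{x,y} p(x,y) log p(x,y).

Summing over all non-zero entries:
H(X,Y) = -[1/9·log_2(1/9) + 1/6·log_2(1/6) + 1/9·log_2(1/9) + 1/9·log_2(1/9) + 1/6·log_2(1/6) + 1/9·log_2(1/9) + 1/18·log_2(1/18) + 1/9·log_2(1/9) + 1/18·log_2(1/18)]
H(X,Y) = 3.0860 bits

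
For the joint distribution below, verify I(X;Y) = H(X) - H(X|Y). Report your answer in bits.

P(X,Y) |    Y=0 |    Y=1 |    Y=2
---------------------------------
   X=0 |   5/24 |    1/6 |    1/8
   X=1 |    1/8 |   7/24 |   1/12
I(X;Y) = 0.0461 bits

Mutual information has multiple equivalent forms:
- I(X;Y) = H(X) - H(X|Y)
- I(X;Y) = H(Y) - H(Y|X)
- I(X;Y) = H(X) + H(Y) - H(X,Y)

Computing all quantities:
H(X) = 1.0000, H(Y) = 1.5157, H(X,Y) = 2.4695
H(X|Y) = 0.9539, H(Y|X) = 1.4695

Verification:
H(X) - H(X|Y) = 1.0000 - 0.9539 = 0.0461
H(Y) - H(Y|X) = 1.5157 - 1.4695 = 0.0461
H(X) + H(Y) - H(X,Y) = 1.0000 + 1.5157 - 2.4695 = 0.0461

All forms give I(X;Y) = 0.0461 bits. ✓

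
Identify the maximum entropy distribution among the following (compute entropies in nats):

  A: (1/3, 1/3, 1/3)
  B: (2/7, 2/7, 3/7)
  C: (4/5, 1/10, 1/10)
A

For a discrete distribution over n outcomes, entropy is maximized by the uniform distribution.

Computing entropies:
H(A) = 1.0986 nats
H(B) = 1.0790 nats
H(C) = 0.6390 nats

The uniform distribution (where all probabilities equal 1/3) achieves the maximum entropy of log_e(3) = 1.0986 nats.

Distribution A has the highest entropy.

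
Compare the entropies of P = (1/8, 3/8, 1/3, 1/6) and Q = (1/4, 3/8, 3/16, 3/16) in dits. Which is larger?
Q

Computing entropies in dits:
H(P) = 0.5614
H(Q) = 0.5829

Distribution Q has higher entropy.

Intuition: The distribution closer to uniform (more spread out) has higher entropy.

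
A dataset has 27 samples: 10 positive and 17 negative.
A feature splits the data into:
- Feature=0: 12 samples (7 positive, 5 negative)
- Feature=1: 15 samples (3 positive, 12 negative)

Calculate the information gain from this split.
0.1144 bits

Information Gain = H(Y) - H(Y|Feature)

Before split:
P(positive) = 10/27 = 0.3704
H(Y) = 0.9510 bits

After split:
Feature=0: H = 0.9799 bits (weight = 12/27)
Feature=1: H = 0.7219 bits (weight = 15/27)
H(Y|Feature) = (12/27)×0.9799 + (15/27)×0.7219 = 0.8366 bits

Information Gain = 0.9510 - 0.8366 = 0.1144 bits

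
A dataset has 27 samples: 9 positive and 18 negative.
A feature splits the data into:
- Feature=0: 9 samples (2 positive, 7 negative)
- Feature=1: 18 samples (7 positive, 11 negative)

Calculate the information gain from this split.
0.0208 bits

Information Gain = H(Y) - H(Y|Feature)

Before split:
P(positive) = 9/27 = 0.3333
H(Y) = 0.9183 bits

After split:
Feature=0: H = 0.7642 bits (weight = 9/27)
Feature=1: H = 0.9641 bits (weight = 18/27)
H(Y|Feature) = (9/27)×0.7642 + (18/27)×0.9641 = 0.8975 bits

Information Gain = 0.9183 - 0.8975 = 0.0208 bits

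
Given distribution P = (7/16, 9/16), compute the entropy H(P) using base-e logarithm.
0.6853 nats

Shannon entropy is H(X) = -Σ p(x) log p(x).

For P = (7/16, 9/16):
H = -7/16 × log_e(7/16) -9/16 × log_e(9/16)
H = 0.6853 nats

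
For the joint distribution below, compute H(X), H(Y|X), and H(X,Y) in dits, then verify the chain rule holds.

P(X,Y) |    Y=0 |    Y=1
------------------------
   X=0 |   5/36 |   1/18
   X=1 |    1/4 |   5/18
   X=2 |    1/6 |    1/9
H(X,Y) = 0.7296, H(X) = 0.4393, H(Y|X) = 0.2903 (all in dits)

Chain rule: H(X,Y) = H(X) + H(Y|X)

Left side — joint entropy directly:
H(X,Y) = -Σ p(x,y) log p(x,y) = 0.7296 dits

Right side — compute H(Y|X) from the conditional distributions:
P(X) = (7/36, 19/36, 5/18), so H(X) = 0.4393 dits
H(Y|X) = Σ_x P(X=x) · H(Y|X=x):
  P(Y|X=0) = (5/7, 2/7), H(Y|X=0) = 0.2598, weight P(X=0) = 7/36
  P(Y|X=1) = (9/19, 10/19), H(Y|X=1) = 0.3004, weight P(X=1) = 19/36
  P(Y|X=2) = (3/5, 2/5), H(Y|X=2) = 0.2923, weight P(X=2) = 5/18
H(Y|X) = 0.2903 dits

H(X) + H(Y|X) = 0.4393 + 0.2903 = 0.7296 dits

Both sides equal 0.7296 dits. ✓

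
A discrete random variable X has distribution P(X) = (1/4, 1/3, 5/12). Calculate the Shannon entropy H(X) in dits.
0.4680 dits

Shannon entropy is H(X) = -Σ p(x) log p(x).

For P = (1/4, 1/3, 5/12):
H = -1/4 × log_10(1/4) -1/3 × log_10(1/3) -5/12 × log_10(5/12)
H = 0.4680 dits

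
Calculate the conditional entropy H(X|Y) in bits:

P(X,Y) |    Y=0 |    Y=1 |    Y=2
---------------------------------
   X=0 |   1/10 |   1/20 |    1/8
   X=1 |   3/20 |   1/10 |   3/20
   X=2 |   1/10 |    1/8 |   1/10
1.5430 bits

Using the chain rule: H(X|Y) = H(X,Y) - H(Y)

First, compute H(X,Y) = 3.1160 bits

Marginal P(Y) = (7/20, 11/40, 3/8)
H(Y) = 1.5729 bits

H(X|Y) = H(X,Y) - H(Y) = 3.1160 - 1.5729 = 1.5430 bits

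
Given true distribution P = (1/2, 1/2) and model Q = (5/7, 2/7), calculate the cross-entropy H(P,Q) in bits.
1.1464 bits

Cross-entropy: H(P,Q) = -Σ p(x) log q(x)

Alternatively: H(P,Q) = H(P) + D_KL(P||Q)
H(P) = 1.0000 bits
D_KL(P||Q) = 0.1464 bits

H(P,Q) = 1.0000 + 0.1464 = 1.1464 bits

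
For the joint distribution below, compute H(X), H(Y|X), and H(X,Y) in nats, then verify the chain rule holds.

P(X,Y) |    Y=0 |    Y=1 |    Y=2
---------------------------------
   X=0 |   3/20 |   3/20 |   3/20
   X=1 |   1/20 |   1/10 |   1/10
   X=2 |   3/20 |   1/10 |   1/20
H(X,Y) = 2.1286, H(X) = 1.0671, H(Y|X) = 1.0615 (all in nats)

Chain rule: H(X,Y) = H(X) + H(Y|X)

Left side — joint entropy directly:
H(X,Y) = -Σ p(x,y) log p(x,y) = 2.1286 nats

Right side — compute H(Y|X) from the conditional distributions:
P(X) = (9/20, 1/4, 3/10), so H(X) = 1.0671 nats
H(Y|X) = Σ_x P(X=x) · H(Y|X=x):
  P(Y|X=0) = (1/3, 1/3, 1/3), H(Y|X=0) = 1.0986, weight P(X=0) = 9/20
  P(Y|X=1) = (1/5, 2/5, 2/5), H(Y|X=1) = 1.0549, weight P(X=1) = 1/4
  P(Y|X=2) = (1/2, 1/3, 1/6), H(Y|X=2) = 1.0114, weight P(X=2) = 3/10
H(Y|X) = 1.0615 nats

H(X) + H(Y|X) = 1.0671 + 1.0615 = 2.1286 nats

Both sides equal 2.1286 nats. ✓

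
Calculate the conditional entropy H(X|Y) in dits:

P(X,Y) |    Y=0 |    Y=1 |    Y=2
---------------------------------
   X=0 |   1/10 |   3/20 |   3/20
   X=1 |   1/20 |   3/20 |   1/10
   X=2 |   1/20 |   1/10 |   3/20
0.4663 dits

Using the chain rule: H(X|Y) = H(X,Y) - H(Y)

First, compute H(X,Y) = 0.9244 dits

Marginal P(Y) = (1/5, 2/5, 2/5)
H(Y) = 0.4581 dits

H(X|Y) = H(X,Y) - H(Y) = 0.9244 - 0.4581 = 0.4663 dits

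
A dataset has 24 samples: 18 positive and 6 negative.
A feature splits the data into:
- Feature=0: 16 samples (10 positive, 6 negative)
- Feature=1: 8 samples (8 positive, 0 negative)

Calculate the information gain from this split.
0.1750 bits

Information Gain = H(Y) - H(Y|Feature)

Before split:
P(positive) = 18/24 = 0.7500
H(Y) = 0.8113 bits

After split:
Feature=0: H = 0.9544 bits (weight = 16/24)
Feature=1: H = 0.0000 bits (weight = 8/24)
H(Y|Feature) = (16/24)×0.9544 + (8/24)×0.0000 = 0.6363 bits

Information Gain = 0.8113 - 0.6363 = 0.1750 bits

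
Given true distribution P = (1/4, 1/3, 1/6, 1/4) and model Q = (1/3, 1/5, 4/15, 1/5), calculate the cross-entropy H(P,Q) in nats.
1.4338 nats

Cross-entropy: H(P,Q) = -Σ p(x) log q(x)

Alternatively: H(P,Q) = H(P) + D_KL(P||Q)
H(P) = 1.3580 nats
D_KL(P||Q) = 0.0758 nats

H(P,Q) = 1.3580 + 0.0758 = 1.4338 nats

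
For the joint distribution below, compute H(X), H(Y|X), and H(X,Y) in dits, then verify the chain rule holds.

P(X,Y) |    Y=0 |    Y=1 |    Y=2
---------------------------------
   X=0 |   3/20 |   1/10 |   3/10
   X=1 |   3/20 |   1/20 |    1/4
H(X,Y) = 0.7196, H(X) = 0.2989, H(Y|X) = 0.4207 (all in dits)

Chain rule: H(X,Y) = H(X) + H(Y|X)

Left side — joint entropy directly:
H(X,Y) = -Σ p(x,y) log p(x,y) = 0.7196 dits

Right side — compute H(Y|X) from the conditional distributions:
P(X) = (11/20, 9/20), so H(X) = 0.2989 dits
H(Y|X) = Σ_x P(X=x) · H(Y|X=x):
  P(Y|X=0) = (3/11, 2/11, 6/11), H(Y|X=0) = 0.4321, weight P(X=0) = 11/20
  P(Y|X=1) = (1/3, 1/9, 5/9), H(Y|X=1) = 0.4069, weight P(X=1) = 9/20
H(Y|X) = 0.4207 dits

H(X) + H(Y|X) = 0.2989 + 0.4207 = 0.7196 dits

Both sides equal 0.7196 dits. ✓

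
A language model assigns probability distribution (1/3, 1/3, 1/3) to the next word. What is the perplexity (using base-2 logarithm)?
3.0000

Perplexity is 2^H (or exp(H) for natural log).

First, H = -Σ p log p = 1.5850 bits
Perplexity = 2^1.5850 = 3.0000

Interpretation: The model's uncertainty is equivalent to choosing uniformly among 3.0 options.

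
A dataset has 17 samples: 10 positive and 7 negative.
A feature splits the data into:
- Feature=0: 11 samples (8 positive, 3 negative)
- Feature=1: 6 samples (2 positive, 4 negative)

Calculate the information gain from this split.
0.1063 bits

Information Gain = H(Y) - H(Y|Feature)

Before split:
P(positive) = 10/17 = 0.5882
H(Y) = 0.9774 bits

After split:
Feature=0: H = 0.8454 bits (weight = 11/17)
Feature=1: H = 0.9183 bits (weight = 6/17)
H(Y|Feature) = (11/17)×0.8454 + (6/17)×0.9183 = 0.8711 bits

Information Gain = 0.9774 - 0.8711 = 0.1063 bits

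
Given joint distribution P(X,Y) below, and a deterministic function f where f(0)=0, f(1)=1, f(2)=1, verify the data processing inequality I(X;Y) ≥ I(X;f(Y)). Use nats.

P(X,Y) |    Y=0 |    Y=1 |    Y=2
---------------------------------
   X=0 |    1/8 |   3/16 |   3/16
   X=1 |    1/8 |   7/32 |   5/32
I(X;Y) = 0.0026, I(X;f(Y)) = 0.0000, inequality holds: 0.0026 ≥ 0.0000

Data Processing Inequality: For any Markov chain X → Y → Z, we have I(X;Y) ≥ I(X;Z).

Here Z = f(Y) is a deterministic function of Y, forming X → Y → Z.

Original I(X;Y) = 0.0026 nats

After applying f:
P(X,Z) where Z=f(Y):
- P(X,Z=0) = P(X,Y=0)
- P(X,Z=1) = P(X,Y=1) + P(X,Y=2)

I(X;Z) = I(X;f(Y)) = 0.0000 nats

Verification: 0.0026 ≥ 0.0000 ✓

Information cannot be created by processing; the function f can only lose information about X.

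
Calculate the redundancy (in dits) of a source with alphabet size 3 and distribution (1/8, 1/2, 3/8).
0.0540 dits

Redundancy measures how far a source is from maximum entropy:
R = H_max - H(X)

Maximum entropy for 3 symbols: H_max = log_10(3) = 0.4771 dits
Actual entropy: H(X) = 0.4231 dits
Redundancy: R = 0.4771 - 0.4231 = 0.0540 dits

This redundancy represents potential for compression: the source could be compressed by 0.0540 dits per symbol.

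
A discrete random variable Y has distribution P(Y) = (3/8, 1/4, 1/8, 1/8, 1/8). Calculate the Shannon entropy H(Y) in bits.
2.1556 bits

Shannon entropy is H(X) = -Σ p(x) log p(x).

For P = (3/8, 1/4, 1/8, 1/8, 1/8):
H = -3/8 × log_2(3/8) -1/4 × log_2(1/4) -1/8 × log_2(1/8) -1/8 × log_2(1/8) -1/8 × log_2(1/8)
H = 2.1556 bits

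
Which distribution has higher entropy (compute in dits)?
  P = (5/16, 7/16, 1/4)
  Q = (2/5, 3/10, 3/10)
Q

Computing entropies in dits:
H(P) = 0.4654
H(Q) = 0.4729

Distribution Q has higher entropy.

Intuition: The distribution closer to uniform (more spread out) has higher entropy.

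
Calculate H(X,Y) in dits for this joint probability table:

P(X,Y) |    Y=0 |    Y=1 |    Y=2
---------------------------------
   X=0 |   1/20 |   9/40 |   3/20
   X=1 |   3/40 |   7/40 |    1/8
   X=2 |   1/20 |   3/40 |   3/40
0.8979 dits

Joint entropy is H(X,Y) = -Σ_{x,y} p(x,y) log p(x,y).

Summing over all non-zero entries:
H(X,Y) = -[1/20·log_10(1/20) + 9/40·log_10(9/40) + 3/20·log_10(3/20) + 3/40·log_10(3/40) + 7/40·log_10(7/40) + 1/8·log_10(1/8) + 1/20·log_10(1/20) + 3/40·log_10(3/40) + 3/40·log_10(3/40)]
H(X,Y) = 0.8979 dits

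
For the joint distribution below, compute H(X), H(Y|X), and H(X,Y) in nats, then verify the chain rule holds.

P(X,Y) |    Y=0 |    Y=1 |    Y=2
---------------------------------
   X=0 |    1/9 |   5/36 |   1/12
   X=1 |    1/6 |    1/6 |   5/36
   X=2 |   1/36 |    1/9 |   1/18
H(X,Y) = 2.1011, H(X) = 1.0389, H(Y|X) = 1.0621 (all in nats)

Chain rule: H(X,Y) = H(X) + H(Y|X)

Left side — joint entropy directly:
H(X,Y) = -Σ p(x,y) log p(x,y) = 2.1011 nats

Right side — compute H(Y|X) from the conditional distributions:
P(X) = (1/3, 17/36, 7/36), so H(X) = 1.0389 nats
H(Y|X) = Σ_x P(X=x) · H(Y|X=x):
  P(Y|X=0) = (1/3, 5/12, 1/4), H(Y|X=0) = 1.0776, weight P(X=0) = 1/3
  P(Y|X=1) = (6/17, 6/17, 5/17), H(Y|X=1) = 1.0951, weight P(X=1) = 17/36
  P(Y|X=2) = (1/7, 4/7, 2/7), H(Y|X=2) = 0.9557, weight P(X=2) = 7/36
H(Y|X) = 1.0621 nats

H(X) + H(Y|X) = 1.0389 + 1.0621 = 2.1011 nats

Both sides equal 2.1011 nats. ✓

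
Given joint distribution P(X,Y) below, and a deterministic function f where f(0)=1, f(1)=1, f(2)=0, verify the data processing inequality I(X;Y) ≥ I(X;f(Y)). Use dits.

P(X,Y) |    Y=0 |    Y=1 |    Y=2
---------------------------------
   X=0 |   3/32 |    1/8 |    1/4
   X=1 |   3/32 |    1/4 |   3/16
I(X;Y) = 0.0103, I(X;f(Y)) = 0.0072, inequality holds: 0.0103 ≥ 0.0072

Data Processing Inequality: For any Markov chain X → Y → Z, we have I(X;Y) ≥ I(X;Z).

Here Z = f(Y) is a deterministic function of Y, forming X → Y → Z.

Original I(X;Y) = 0.0103 dits

After applying f:
P(X,Z) where Z=f(Y):
- P(X,Z=0) = P(X,Y=2)
- P(X,Z=1) = P(X,Y=0) + P(X,Y=1)

I(X;Z) = I(X;f(Y)) = 0.0072 dits

Verification: 0.0103 ≥ 0.0072 ✓

Information cannot be created by processing; the function f can only lose information about X.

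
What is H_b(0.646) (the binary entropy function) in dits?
0.2822 dits

The binary entropy function is:
H(p) = -p log(p) - (1-p) log(1-p)

H(0.646) = -0.646 × log_10(0.646) - 0.354 × log_10(0.354)
H(0.646) = 0.2822 dits

Note: Binary entropy is maximized at p=0.5 (H=1 bit) and minimized at p=0 or p=1 (H=0).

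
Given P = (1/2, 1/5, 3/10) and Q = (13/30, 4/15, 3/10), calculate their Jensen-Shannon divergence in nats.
0.0036 nats

Jensen-Shannon divergence is:
JSD(P||Q) = 0.5 × D_KL(P||M) + 0.5 × D_KL(Q||M)
where M = 0.5 × (P + Q) is the mixture distribution.

M = 0.5 × (1/2, 1/5, 3/10) + 0.5 × (13/30, 4/15, 3/10) = (7/15, 7/30, 3/10)

D_KL(P||M) = 0.0037 nats
D_KL(Q||M) = 0.0035 nats

JSD(P||Q) = 0.5 × 0.0037 + 0.5 × 0.0035 = 0.0036 nats

Unlike KL divergence, JSD is symmetric and bounded: 0 ≤ JSD ≤ log(2).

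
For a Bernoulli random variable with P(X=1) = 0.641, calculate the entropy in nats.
0.6528 nats

The binary entropy function is:
H(p) = -p log(p) - (1-p) log(1-p)

H(0.641) = -0.641 × log_e(0.641) - 0.359 × log_e(0.359)
H(0.641) = 0.6528 nats

Note: Binary entropy is maximized at p=0.5 (H=1 bit) and minimized at p=0 or p=1 (H=0).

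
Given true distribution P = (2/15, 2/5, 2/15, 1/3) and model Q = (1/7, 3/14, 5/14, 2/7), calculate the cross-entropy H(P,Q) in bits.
2.0638 bits

Cross-entropy: H(P,Q) = -Σ p(x) log q(x)

Alternatively: H(P,Q) = H(P) + D_KL(P||Q)
H(P) = 1.8323 bits
D_KL(P||Q) = 0.2315 bits

H(P,Q) = 1.8323 + 0.2315 = 2.0638 bits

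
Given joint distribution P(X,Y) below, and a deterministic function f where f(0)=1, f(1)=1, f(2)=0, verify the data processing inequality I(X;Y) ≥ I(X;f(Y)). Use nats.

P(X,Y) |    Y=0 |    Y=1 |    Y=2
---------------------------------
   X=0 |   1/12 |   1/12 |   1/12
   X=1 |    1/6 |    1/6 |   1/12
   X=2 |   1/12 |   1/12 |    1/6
I(X;Y) = 0.0378, I(X;f(Y)) = 0.0378, inequality holds: 0.0378 ≥ 0.0378

Data Processing Inequality: For any Markov chain X → Y → Z, we have I(X;Y) ≥ I(X;Z).

Here Z = f(Y) is a deterministic function of Y, forming X → Y → Z.

Original I(X;Y) = 0.0378 nats

After applying f:
P(X,Z) where Z=f(Y):
- P(X,Z=0) = P(X,Y=2)
- P(X,Z=1) = P(X,Y=0) + P(X,Y=1)

I(X;Z) = I(X;f(Y)) = 0.0378 nats

Verification: 0.0378 ≥ 0.0378 ✓

Information cannot be created by processing; the function f can only lose information about X.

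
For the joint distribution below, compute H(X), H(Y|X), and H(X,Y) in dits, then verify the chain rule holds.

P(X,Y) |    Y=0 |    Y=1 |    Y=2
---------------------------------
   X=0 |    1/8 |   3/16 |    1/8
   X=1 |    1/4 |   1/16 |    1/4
H(X,Y) = 0.7384, H(X) = 0.2976, H(Y|X) = 0.4407 (all in dits)

Chain rule: H(X,Y) = H(X) + H(Y|X)

Left side — joint entropy directly:
H(X,Y) = -Σ p(x,y) log p(x,y) = 0.7384 dits

Right side — compute H(Y|X) from the conditional distributions:
P(X) = (7/16, 9/16), so H(X) = 0.2976 dits
H(Y|X) = Σ_x P(X=x) · H(Y|X=x):
  P(Y|X=0) = (2/7, 3/7, 2/7), H(Y|X=0) = 0.4686, weight P(X=0) = 7/16
  P(Y|X=1) = (4/9, 1/9, 4/9), H(Y|X=1) = 0.4191, weight P(X=1) = 9/16
H(Y|X) = 0.4407 dits

H(X) + H(Y|X) = 0.2976 + 0.4407 = 0.7384 dits

Both sides equal 0.7384 dits. ✓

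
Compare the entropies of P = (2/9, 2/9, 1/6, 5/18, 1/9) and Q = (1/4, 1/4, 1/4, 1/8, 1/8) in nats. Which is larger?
P

Computing entropies in nats:
H(P) = 1.5671
H(Q) = 1.5596

Distribution P has higher entropy.

Intuition: The distribution closer to uniform (more spread out) has higher entropy.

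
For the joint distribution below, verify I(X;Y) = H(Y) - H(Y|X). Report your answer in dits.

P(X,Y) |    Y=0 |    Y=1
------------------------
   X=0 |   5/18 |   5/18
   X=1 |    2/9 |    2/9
I(X;Y) = 0.0000 dits

Mutual information has multiple equivalent forms:
- I(X;Y) = H(X) - H(X|Y)
- I(X;Y) = H(Y) - H(Y|X)
- I(X;Y) = H(X) + H(Y) - H(X,Y)

Computing all quantities:
H(X) = 0.2983, H(Y) = 0.3010, H(X,Y) = 0.5994
H(X|Y) = 0.2983, H(Y|X) = 0.3010

Verification:
H(X) - H(X|Y) = 0.2983 - 0.2983 = 0.0000
H(Y) - H(Y|X) = 0.3010 - 0.3010 = 0.0000
H(X) + H(Y) - H(X,Y) = 0.2983 + 0.3010 - 0.5994 = 0.0000

All forms give I(X;Y) = 0.0000 dits. ✓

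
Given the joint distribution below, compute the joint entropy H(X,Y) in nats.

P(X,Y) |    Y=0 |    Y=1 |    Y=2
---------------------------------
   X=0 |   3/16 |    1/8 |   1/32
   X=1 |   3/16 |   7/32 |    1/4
1.6750 nats

Joint entropy is H(X,Y) = -Σ_{x,y} p(x,y) log p(x,y).

Summing over all non-zero entries:
H(X,Y) = -[3/16·log_e(3/16) + 1/8·log_e(1/8) + 1/32·log_e(1/32) + 3/16·log_e(3/16) + 7/32·log_e(7/32) + 1/4·log_e(1/4)]
H(X,Y) = 1.6750 nats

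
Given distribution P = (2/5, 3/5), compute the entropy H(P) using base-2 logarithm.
0.9710 bits

Shannon entropy is H(X) = -Σ p(x) log p(x).

For P = (2/5, 3/5):
H = -2/5 × log_2(2/5) -3/5 × log_2(3/5)
H = 0.9710 bits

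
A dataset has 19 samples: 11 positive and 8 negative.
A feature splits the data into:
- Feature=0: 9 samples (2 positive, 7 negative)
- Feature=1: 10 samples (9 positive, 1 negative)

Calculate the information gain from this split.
0.3731 bits

Information Gain = H(Y) - H(Y|Feature)

Before split:
P(positive) = 11/19 = 0.5789
H(Y) = 0.9819 bits

After split:
Feature=0: H = 0.7642 bits (weight = 9/19)
Feature=1: H = 0.4690 bits (weight = 10/19)
H(Y|Feature) = (9/19)×0.7642 + (10/19)×0.4690 = 0.6088 bits

Information Gain = 0.9819 - 0.6088 = 0.3731 bits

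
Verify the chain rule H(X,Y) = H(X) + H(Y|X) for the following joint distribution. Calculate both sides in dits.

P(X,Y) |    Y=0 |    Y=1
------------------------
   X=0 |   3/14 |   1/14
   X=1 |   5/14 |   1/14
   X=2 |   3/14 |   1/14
H(X,Y) = 0.6920, H(X) = 0.4686, H(Y|X) = 0.2234 (all in dits)

Chain rule: H(X,Y) = H(X) + H(Y|X)

Left side — joint entropy directly:
H(X,Y) = -Σ p(x,y) log p(x,y) = 0.6920 dits

Right side — compute H(Y|X) from the conditional distributions:
P(X) = (2/7, 3/7, 2/7), so H(X) = 0.4686 dits
H(Y|X) = Σ_x P(X=x) · H(Y|X=x):
  P(Y|X=0) = (3/4, 1/4), H(Y|X=0) = 0.2442, weight P(X=0) = 2/7
  P(Y|X=1) = (5/6, 1/6), H(Y|X=1) = 0.1957, weight P(X=1) = 3/7
  P(Y|X=2) = (3/4, 1/4), H(Y|X=2) = 0.2442, weight P(X=2) = 2/7
H(Y|X) = 0.2234 dits

H(X) + H(Y|X) = 0.4686 + 0.2234 = 0.6920 dits

Both sides equal 0.6920 dits. ✓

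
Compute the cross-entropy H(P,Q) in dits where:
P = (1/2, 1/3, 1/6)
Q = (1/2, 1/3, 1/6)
0.4392 dits

Cross-entropy: H(P,Q) = -Σ p(x) log q(x)

Alternatively: H(P,Q) = H(P) + D_KL(P||Q)
H(P) = 0.4392 dits
D_KL(P||Q) = 0.0000 dits

H(P,Q) = 0.4392 + 0.0000 = 0.4392 dits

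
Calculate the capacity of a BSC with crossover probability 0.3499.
0.0660 bits

For a binary symmetric channel (BSC) with error probability p:
Capacity C = 1 - H(p) bits per symbol

where H(p) = -p log₂(p) - (1-p) log₂(1-p) is the binary entropy function.

H(0.3499) = 0.9340 bits
C = 1 - 0.9340 = 0.0660 bits per symbol

This means we can reliably transmit up to 0.0660 bits of information per channel use.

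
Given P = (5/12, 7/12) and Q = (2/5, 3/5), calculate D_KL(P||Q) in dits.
0.0003 dits

KL divergence: D_KL(P||Q) = Σ p(x) log(p(x)/q(x))

Computing term by term:
  x=0: 5/12 × log_10[(5/12)/(2/5)] = 5/12 × 0.0177 = 0.0074
  x=1: 7/12 × log_10[(7/12)/(3/5)] = 7/12 × -0.0122 = -0.0071

D_KL(P||Q) = 0.0003 dits

Note: KL divergence is always non-negative and equals 0 iff P = Q.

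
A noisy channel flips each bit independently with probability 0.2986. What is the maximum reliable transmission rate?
0.1204 bits

For a binary symmetric channel (BSC) with error probability p:
Capacity C = 1 - H(p) bits per symbol

where H(p) = -p log₂(p) - (1-p) log₂(1-p) is the binary entropy function.

H(0.2986) = 0.8796 bits
C = 1 - 0.8796 = 0.1204 bits per symbol

This means we can reliably transmit up to 0.1204 bits of information per channel use.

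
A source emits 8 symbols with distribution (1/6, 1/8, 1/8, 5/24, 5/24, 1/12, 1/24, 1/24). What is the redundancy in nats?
0.1355 nats

Redundancy measures how far a source is from maximum entropy:
R = H_max - H(X)

Maximum entropy for 8 symbols: H_max = log_e(8) = 2.0794 nats
Actual entropy: H(X) = 1.9440 nats
Redundancy: R = 2.0794 - 1.9440 = 0.1355 nats

This redundancy represents potential for compression: the source could be compressed by 0.1355 nats per symbol.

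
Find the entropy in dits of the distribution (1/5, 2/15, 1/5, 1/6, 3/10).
0.6828 dits

Shannon entropy is H(X) = -Σ p(x) log p(x).

For P = (1/5, 2/15, 1/5, 1/6, 3/10):
H = -1/5 × log_10(1/5) -2/15 × log_10(2/15) -1/5 × log_10(1/5) -1/6 × log_10(1/6) -3/10 × log_10(3/10)
H = 0.6828 dits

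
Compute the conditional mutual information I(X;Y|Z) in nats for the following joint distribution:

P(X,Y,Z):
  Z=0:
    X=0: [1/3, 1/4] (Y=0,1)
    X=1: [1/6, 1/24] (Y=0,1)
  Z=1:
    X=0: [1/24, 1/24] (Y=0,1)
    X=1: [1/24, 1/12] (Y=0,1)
0.0213 nats

Conditional mutual information: I(X;Y|Z) = H(X|Z) + H(Y|Z) - H(X,Y|Z)

H(Z) = 0.5117
H(X,Z) = 1.1082 → H(X|Z) = 0.5965
H(Y,Z) = 1.1730 → H(Y|Z) = 0.6612
H(X,Y,Z) = 1.7482 → H(X,Y|Z) = 1.2364

I(X;Y|Z) = 0.5965 + 0.6612 - 1.2364 = 0.0213 nats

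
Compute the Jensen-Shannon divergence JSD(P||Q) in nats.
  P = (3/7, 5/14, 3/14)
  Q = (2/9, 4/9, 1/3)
0.0255 nats

Jensen-Shannon divergence is:
JSD(P||Q) = 0.5 × D_KL(P||M) + 0.5 × D_KL(Q||M)
where M = 0.5 × (P + Q) is the mixture distribution.

M = 0.5 × (3/7, 5/14, 3/14) + 0.5 × (2/9, 4/9, 1/3) = (0.325397, 0.400794, 0.27381)

D_KL(P||M) = 0.0243 nats
D_KL(Q||M) = 0.0268 nats

JSD(P||Q) = 0.5 × 0.0243 + 0.5 × 0.0268 = 0.0255 nats

Unlike KL divergence, JSD is symmetric and bounded: 0 ≤ JSD ≤ log(2).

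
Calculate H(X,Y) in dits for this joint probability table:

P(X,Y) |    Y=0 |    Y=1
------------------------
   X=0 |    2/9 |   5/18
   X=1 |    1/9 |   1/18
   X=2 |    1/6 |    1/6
0.7348 dits

Joint entropy is H(X,Y) = -Σ_{x,y} p(x,y) log p(x,y).

Summing over all non-zero entries:
H(X,Y) = -[2/9·log_10(2/9) + 5/18·log_10(5/18) + 1/9·log_10(1/9) + 1/18·log_10(1/18) + 1/6·log_10(1/6) + 1/6·log_10(1/6)]
H(X,Y) = 0.7348 dits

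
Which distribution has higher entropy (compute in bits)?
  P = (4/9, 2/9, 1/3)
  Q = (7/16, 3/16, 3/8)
P

Computing entropies in bits:
H(P) = 1.5305
H(Q) = 1.5052

Distribution P has higher entropy.

Intuition: The distribution closer to uniform (more spread out) has higher entropy.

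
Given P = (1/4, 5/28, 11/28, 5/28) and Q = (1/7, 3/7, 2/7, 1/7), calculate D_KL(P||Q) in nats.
0.1485 nats

KL divergence: D_KL(P||Q) = Σ p(x) log(p(x)/q(x))

Computing term by term:
  x=0: 1/4 × log_e[(1/4)/(1/7)] = 1/4 × 0.5596 = 0.1399
  x=1: 5/28 × log_e[(5/28)/(3/7)] = 5/28 × -0.8755 = -0.1563
  x=2: 11/28 × log_e[(11/28)/(2/7)] = 11/28 × 0.3185 = 0.1251
  x=3: 5/28 × log_e[(5/28)/(1/7)] = 5/28 × 0.2231 = 0.0398

D_KL(P||Q) = 0.1485 nats

Note: KL divergence is always non-negative and equals 0 iff P = Q.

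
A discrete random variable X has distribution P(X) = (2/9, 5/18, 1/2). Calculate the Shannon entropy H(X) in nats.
1.0366 nats

Shannon entropy is H(X) = -Σ p(x) log p(x).

For P = (2/9, 5/18, 1/2):
H = -2/9 × log_e(2/9) -5/18 × log_e(5/18) -1/2 × log_e(1/2)
H = 1.0366 nats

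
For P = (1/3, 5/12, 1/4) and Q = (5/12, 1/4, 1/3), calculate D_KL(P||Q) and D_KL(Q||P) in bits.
D_KL(P||Q) = 0.0960, D_KL(Q||P) = 0.0882

KL divergence is not symmetric: D_KL(P||Q) ≠ D_KL(Q||P) in general.

D_KL(P||Q) = 0.0960 bits
D_KL(Q||P) = 0.0882 bits

No, they are not equal!

This asymmetry is why KL divergence is not a true distance metric.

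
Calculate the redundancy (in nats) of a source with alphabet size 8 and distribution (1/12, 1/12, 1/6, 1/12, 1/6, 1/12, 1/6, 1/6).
0.0566 nats

Redundancy measures how far a source is from maximum entropy:
R = H_max - H(X)

Maximum entropy for 8 symbols: H_max = log_e(8) = 2.0794 nats
Actual entropy: H(X) = 2.0228 nats
Redundancy: R = 2.0794 - 2.0228 = 0.0566 nats

This redundancy represents potential for compression: the source could be compressed by 0.0566 nats per symbol.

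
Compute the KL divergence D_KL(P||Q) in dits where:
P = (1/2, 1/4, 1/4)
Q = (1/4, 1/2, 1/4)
0.0753 dits

KL divergence: D_KL(P||Q) = Σ p(x) log(p(x)/q(x))

Computing term by term:
  x=0: 1/2 × log_10[(1/2)/(1/4)] = 1/2 × 0.3010 = 0.1505
  x=1: 1/4 × log_10[(1/4)/(1/2)] = 1/4 × -0.3010 = -0.0753
  x=2: 1/4 × log_10[(1/4)/(1/4)] = 1/4 × 0.0000 = 0.0000

D_KL(P||Q) = 0.0753 dits

Note: KL divergence is always non-negative and equals 0 iff P = Q.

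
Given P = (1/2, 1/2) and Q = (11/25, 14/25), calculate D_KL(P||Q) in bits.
0.0105 bits

KL divergence: D_KL(P||Q) = Σ p(x) log(p(x)/q(x))

Computing term by term:
  x=0: 1/2 × log_2[(1/2)/(11/25)] = 1/2 × 0.1844 = 0.0922
  x=1: 1/2 × log_2[(1/2)/(14/25)] = 1/2 × -0.1635 = -0.0817

D_KL(P||Q) = 0.0105 bits

Note: KL divergence is always non-negative and equals 0 iff P = Q.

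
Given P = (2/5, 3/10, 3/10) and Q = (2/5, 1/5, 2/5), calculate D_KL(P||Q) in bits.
0.0510 bits

KL divergence: D_KL(P||Q) = Σ p(x) log(p(x)/q(x))

Computing term by term:
  x=0: 2/5 × log_2[(2/5)/(2/5)] = 2/5 × 0.0000 = 0.0000
  x=1: 3/10 × log_2[(3/10)/(1/5)] = 3/10 × 0.5850 = 0.1755
  x=2: 3/10 × log_2[(3/10)/(2/5)] = 3/10 × -0.4150 = -0.1245

D_KL(P||Q) = 0.0510 bits

Note: KL divergence is always non-negative and equals 0 iff P = Q.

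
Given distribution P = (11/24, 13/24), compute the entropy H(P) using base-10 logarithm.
0.2995 dits

Shannon entropy is H(X) = -Σ p(x) log p(x).

For P = (11/24, 13/24):
H = -11/24 × log_10(11/24) -13/24 × log_10(13/24)
H = 0.2995 dits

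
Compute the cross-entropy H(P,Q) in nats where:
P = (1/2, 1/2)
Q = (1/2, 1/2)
0.6931 nats

Cross-entropy: H(P,Q) = -Σ p(x) log q(x)

Alternatively: H(P,Q) = H(P) + D_KL(P||Q)
H(P) = 0.6931 nats
D_KL(P||Q) = 0.0000 nats

H(P,Q) = 0.6931 + 0.0000 = 0.6931 nats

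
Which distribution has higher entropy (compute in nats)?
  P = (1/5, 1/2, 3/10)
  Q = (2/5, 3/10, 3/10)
Q

Computing entropies in nats:
H(P) = 1.0297
H(Q) = 1.0889

Distribution Q has higher entropy.

Intuition: The distribution closer to uniform (more spread out) has higher entropy.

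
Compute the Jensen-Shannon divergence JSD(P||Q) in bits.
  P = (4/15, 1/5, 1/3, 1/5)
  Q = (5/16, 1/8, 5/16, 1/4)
0.0099 bits

Jensen-Shannon divergence is:
JSD(P||Q) = 0.5 × D_KL(P||M) + 0.5 × D_KL(Q||M)
where M = 0.5 × (P + Q) is the mixture distribution.

M = 0.5 × (4/15, 1/5, 1/3, 1/5) + 0.5 × (5/16, 1/8, 5/16, 1/4) = (0.289583, 0.1625, 0.322917, 9/40)

D_KL(P||M) = 0.0095 bits
D_KL(Q||M) = 0.0102 bits

JSD(P||Q) = 0.5 × 0.0095 + 0.5 × 0.0102 = 0.0099 bits

Unlike KL divergence, JSD is symmetric and bounded: 0 ≤ JSD ≤ log(2).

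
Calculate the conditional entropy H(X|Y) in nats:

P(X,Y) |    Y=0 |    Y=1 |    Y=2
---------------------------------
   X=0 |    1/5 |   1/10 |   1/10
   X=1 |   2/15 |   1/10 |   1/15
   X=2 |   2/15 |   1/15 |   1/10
1.0807 nats

Using the chain rule: H(X|Y) = H(X,Y) - H(Y)

First, compute H(X,Y) = 2.1413 nats

Marginal P(Y) = (7/15, 4/15, 4/15)
H(Y) = 1.0606 nats

H(X|Y) = H(X,Y) - H(Y) = 2.1413 - 1.0606 = 1.0807 nats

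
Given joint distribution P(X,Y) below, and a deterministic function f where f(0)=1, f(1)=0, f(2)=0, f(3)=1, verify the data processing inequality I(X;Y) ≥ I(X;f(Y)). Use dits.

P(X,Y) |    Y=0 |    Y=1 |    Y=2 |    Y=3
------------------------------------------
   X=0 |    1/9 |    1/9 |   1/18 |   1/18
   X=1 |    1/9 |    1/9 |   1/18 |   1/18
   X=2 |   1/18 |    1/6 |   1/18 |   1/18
I(X;Y) = 0.0086, I(X;f(Y)) = 0.0055, inequality holds: 0.0086 ≥ 0.0055

Data Processing Inequality: For any Markov chain X → Y → Z, we have I(X;Y) ≥ I(X;Z).

Here Z = f(Y) is a deterministic function of Y, forming X → Y → Z.

Original I(X;Y) = 0.0086 dits

After applying f:
P(X,Z) where Z=f(Y):
- P(X,Z=0) = P(X,Y=1) + P(X,Y=2)
- P(X,Z=1) = P(X,Y=0) + P(X,Y=3)

I(X;Z) = I(X;f(Y)) = 0.0055 dits

Verification: 0.0086 ≥ 0.0055 ✓

Information cannot be created by processing; the function f can only lose information about X.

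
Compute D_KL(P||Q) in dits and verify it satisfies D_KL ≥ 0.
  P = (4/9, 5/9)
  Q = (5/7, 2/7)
0.0689 dits

KL divergence satisfies the Gibbs inequality: D_KL(P||Q) ≥ 0 for all distributions P, Q.

D_KL(P||Q) = Σ p(x) log(p(x)/q(x))
Term by term:
  x=0: 4/9 × log_10[(4/9)/(5/7)] = -0.0916
  x=1: 5/9 × log_10[(5/9)/(2/7)] = 0.1604
D_KL(P||Q) = 0.0689 dits

D_KL(P||Q) = 0.0689 ≥ 0 ✓

This non-negativity is a fundamental property: relative entropy cannot be negative because it measures how different Q is from P.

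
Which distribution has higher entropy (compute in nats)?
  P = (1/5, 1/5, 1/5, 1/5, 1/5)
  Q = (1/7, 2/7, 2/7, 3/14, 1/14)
P

Computing entropies in nats:
H(P) = 1.6094
H(Q) = 1.5125

Distribution P has higher entropy.

Intuition: The distribution closer to uniform (more spread out) has higher entropy.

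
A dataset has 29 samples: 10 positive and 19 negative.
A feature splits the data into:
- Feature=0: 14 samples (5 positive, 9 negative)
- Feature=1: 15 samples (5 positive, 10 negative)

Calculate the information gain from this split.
0.0005 bits

Information Gain = H(Y) - H(Y|Feature)

Before split:
P(positive) = 10/29 = 0.3448
H(Y) = 0.9294 bits

After split:
Feature=0: H = 0.9403 bits (weight = 14/29)
Feature=1: H = 0.9183 bits (weight = 15/29)
H(Y|Feature) = (14/29)×0.9403 + (15/29)×0.9183 = 0.9289 bits

Information Gain = 0.9294 - 0.9289 = 0.0005 bits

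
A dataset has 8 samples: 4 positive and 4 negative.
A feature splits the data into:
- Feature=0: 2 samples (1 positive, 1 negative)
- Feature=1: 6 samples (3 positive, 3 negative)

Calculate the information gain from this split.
0.0000 bits

Information Gain = H(Y) - H(Y|Feature)

Before split:
P(positive) = 4/8 = 0.5000
H(Y) = 1.0000 bits

After split:
Feature=0: H = 1.0000 bits (weight = 2/8)
Feature=1: H = 1.0000 bits (weight = 6/8)
H(Y|Feature) = (2/8)×1.0000 + (6/8)×1.0000 = 1.0000 bits

Information Gain = 1.0000 - 1.0000 = 0.0000 bits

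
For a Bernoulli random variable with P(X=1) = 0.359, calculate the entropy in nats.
0.6528 nats

The binary entropy function is:
H(p) = -p log(p) - (1-p) log(1-p)

H(0.359) = -0.359 × log_e(0.359) - 0.641 × log_e(0.641)
H(0.359) = 0.6528 nats

Note: Binary entropy is maximized at p=0.5 (H=1 bit) and minimized at p=0 or p=1 (H=0).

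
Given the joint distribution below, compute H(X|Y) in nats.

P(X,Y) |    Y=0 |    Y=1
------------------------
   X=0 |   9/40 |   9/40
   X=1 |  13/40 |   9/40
0.6840 nats

Using the chain rule: H(X|Y) = H(X,Y) - H(Y)

First, compute H(X,Y) = 1.3721 nats

Marginal P(Y) = (11/20, 9/20)
H(Y) = 0.6881 nats

H(X|Y) = H(X,Y) - H(Y) = 1.3721 - 0.6881 = 0.6840 nats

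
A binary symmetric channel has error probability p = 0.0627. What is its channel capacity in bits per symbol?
0.6619 bits

For a binary symmetric channel (BSC) with error probability p:
Capacity C = 1 - H(p) bits per symbol

where H(p) = -p log₂(p) - (1-p) log₂(1-p) is the binary entropy function.

H(0.0627) = 0.3381 bits
C = 1 - 0.3381 = 0.6619 bits per symbol

This means we can reliably transmit up to 0.6619 bits of information per channel use.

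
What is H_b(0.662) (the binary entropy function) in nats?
0.6397 nats

The binary entropy function is:
H(p) = -p log(p) - (1-p) log(1-p)

H(0.662) = -0.662 × log_e(0.662) - 0.338 × log_e(0.338)
H(0.662) = 0.6397 nats

Note: Binary entropy is maximized at p=0.5 (H=1 bit) and minimized at p=0 or p=1 (H=0).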